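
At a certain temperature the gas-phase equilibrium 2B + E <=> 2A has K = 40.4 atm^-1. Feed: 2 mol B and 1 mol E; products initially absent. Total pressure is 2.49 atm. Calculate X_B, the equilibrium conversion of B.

X = 0.765

Let X = conversion of B (basis 2 mol B); extent of reaction ξ = X.
Species balance: n_B = 2 − 2X; n_E = 1 − X; n_A = 2X.
n_T = Σnᵢ = 3 − X.
Mole fractions y_i = n_i/n_T; K = p_A^2 / (p_B^2 p_E) with p_i = y_i·P.
Setting this equal to 40.4 atm^-1 and taking the physical root (0 < X < 1) gives X = 0.765.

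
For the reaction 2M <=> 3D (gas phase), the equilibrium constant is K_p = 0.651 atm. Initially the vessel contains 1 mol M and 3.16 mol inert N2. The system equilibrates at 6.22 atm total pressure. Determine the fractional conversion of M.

Take 1 mol M as basis and let X be its fractional conversion, so ξ = 0.5X.
Mole table: n_M = 1 − X; n_D = 1.5X; n_I = 3.16 (inert).
n_T = Σnᵢ = 4.16 + 0.5X.
Mole fractions y_i = n_i/n_T; K_p = p_D^3 / (p_M^2) with p_i = y_i·P.
Equating to 0.651 atm and solving on 0 < X < 1: X = 0.375.

X = 0.375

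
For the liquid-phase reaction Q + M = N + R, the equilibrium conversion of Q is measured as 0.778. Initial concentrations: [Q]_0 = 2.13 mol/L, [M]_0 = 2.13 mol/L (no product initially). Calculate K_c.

K_c = 12.3

Let X = conversion of Q.
Concentrations: [Q] = 2.13 − 2.13X; [M] = 2.13 − 2.13X; [N] = 2.13X; [R] = 2.13X.
At X = 0.778: [Q] = 0.473, [M] = 0.473, [N] = 1.66, [R] = 1.66.
K_c = [N] [R] / ([Q] [M]) = 12.3.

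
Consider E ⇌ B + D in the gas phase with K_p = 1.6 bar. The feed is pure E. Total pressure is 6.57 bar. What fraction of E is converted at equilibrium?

Take 1 mol E as basis and let X be its fractional conversion, so ξ = X.
Mole table: n_E = 1 − X; n_B = X; n_D = X.
Summing: n_T = 1 + X.
y_i = n_i/n_T, p_i = y_i·P. K_p = p_B p_D / (p_E).
Setting this equal to 1.6 bar and taking the physical root (0 < X < 1) gives X = 0.443.

X = 0.443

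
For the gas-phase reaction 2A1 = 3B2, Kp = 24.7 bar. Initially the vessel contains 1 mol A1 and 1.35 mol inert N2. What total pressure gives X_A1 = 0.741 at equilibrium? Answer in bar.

Basis: 1 mol A1 initially; let X = conversion of A1. Extent ξ = 0.5X.
Mole table: n_A1 = 1 − X; n_B2 = 1.5X; n_I = 1.35 (inert).
Summing: n_T = 2.35 + 0.5X.
Kp = p_B2^3 / (p_A1^2) with p_i = (n_i/n_T)·P.
At X = 0.741: the mole-fraction product g(X) = Π y_i^ν_i = 7.525. Since Kp = g(X)·P^{1}, P = (Kp/g)^(1/1) = (24.7/7.525)^(1/1) = 3.28 bar.

P = 3.28 bar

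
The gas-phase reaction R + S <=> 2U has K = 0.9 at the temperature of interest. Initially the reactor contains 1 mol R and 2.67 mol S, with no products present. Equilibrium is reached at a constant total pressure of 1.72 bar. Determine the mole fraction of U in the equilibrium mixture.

Basis: 1 mol R initially; let X = conversion of R. Extent ξ = X.
Moles: n_R = 1 − X; n_S = 2.67 − X; n_U = 2X.
n_T stays at 3.67 (no change in mole number).
y_i = n_i/n_T, p_i = y_i·P. K = p_U^2 / (p_R p_S).
Setting this equal to 0.9 and taking the physical root (0 < X < 1) gives X = 0.496.
Then n_U = 0.993, n_T = 3.67, so y_U = 0.270.

y_U = 0.270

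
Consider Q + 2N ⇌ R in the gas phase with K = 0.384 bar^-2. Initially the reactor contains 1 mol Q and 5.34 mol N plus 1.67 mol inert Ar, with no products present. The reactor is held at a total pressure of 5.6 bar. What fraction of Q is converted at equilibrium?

Take 1 mol Q as basis and let X be its fractional conversion, so ξ = X.
Mole table: n_Q = 1 − X; n_N = 5.34 − 2X; n_R = X; n_I = 1.67 (inert).
Summing: n_T = 8.01 − 2X.
y_i = n_i/n_T, p_i = y_i·P. K = p_R / (p_Q p_N^2).
Substituting and setting equal to 0.384 bar^-2 gives a polynomial in X; the root in (0,1) is X = 0.804.

X = 0.804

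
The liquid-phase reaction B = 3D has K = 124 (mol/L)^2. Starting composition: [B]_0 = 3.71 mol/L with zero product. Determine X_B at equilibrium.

Let X = conversion of B; extent ξ = 3.71·X mol/L.
Concentrations: [B] = 3.71 − 3.71X; [D] = 11.1X.
K = [D]^3 / ([B]).
Equating to 124 (mol/L)^2: the physical root is X = 0.537.

X = 0.537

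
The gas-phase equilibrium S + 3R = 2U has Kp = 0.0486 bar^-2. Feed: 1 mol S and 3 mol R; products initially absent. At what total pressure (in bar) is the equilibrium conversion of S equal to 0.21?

Take 1 mol S as basis and let X be its fractional conversion, so ξ = X.
Mole table: n_S = 1 − X; n_R = 3 − 3X; n_U = 2X.
Summing: n_T = 4 − 2X.
Kp = p_U^2 / (p_S p_R^3) with p_i = (n_i/n_T)·P.
At X = 0.21: the mole-fraction product g(X) = Π y_i^ν_i = 0.215. Since Kp = g(X)·P^{-2}, P = (g/Kp)^(1/2) = (0.215/0.0486)^(1/2) = 2.1 bar.

P = 2.1 bar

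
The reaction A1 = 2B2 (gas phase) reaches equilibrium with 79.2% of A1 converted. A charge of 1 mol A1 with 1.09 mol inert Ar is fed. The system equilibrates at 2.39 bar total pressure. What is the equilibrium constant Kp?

Kp = 10 bar

Let X = conversion of A1 (basis 1 mol A1); extent of reaction ξ = X.
Moles: n_A1 = 1 − X; n_B2 = 2X; n_I = 1.09 (inert).
n_T = Σnᵢ = 2.09 + X.
At X = 0.792: n_A1 = 0.208, n_B2 = 1.58, n_T = 2.88.
p_i = (n_i/n_T)·P. Kp = p_B2^2 / (p_A1) = 10 bar.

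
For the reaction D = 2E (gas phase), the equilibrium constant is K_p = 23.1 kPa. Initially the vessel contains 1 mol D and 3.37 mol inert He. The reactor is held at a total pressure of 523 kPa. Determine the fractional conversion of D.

Let X = conversion of D (basis 1 mol D); extent of reaction ξ = X.
Moles: n_D = 1 − X; n_E = 2X; n_I = 3.37 (inert).
Total moles n_T = 4.37 + X.
y_i = n_i/n_T, p_i = y_i·P. K_p = p_E^2 / (p_D).
Substituting and setting equal to 23.1 kPa gives a polynomial in X; the root in (0,1) is X = 0.201.

X = 0.201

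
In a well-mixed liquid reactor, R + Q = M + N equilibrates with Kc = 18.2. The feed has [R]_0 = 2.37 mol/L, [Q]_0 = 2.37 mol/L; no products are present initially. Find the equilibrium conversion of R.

Let X = conversion of R; extent ξ = 2.37·X mol/L.
Concentrations: [R] = 2.37 − 2.37X; [Q] = 2.37 − 2.37X; [M] = 2.37X; [N] = 2.37X.
Kc = [M] [N] / ([R] [Q]).
Solving Kc = 18.2 for X ∈ (0,1): X = 0.810.

X = 0.810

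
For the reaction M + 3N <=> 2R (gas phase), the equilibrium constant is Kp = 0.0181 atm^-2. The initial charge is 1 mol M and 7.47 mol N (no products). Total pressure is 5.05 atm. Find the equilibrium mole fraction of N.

Let X = conversion of M (basis 1 mol M); extent of reaction ξ = X.
Species balance: n_M = 1 − X; n_N = 7.47 − 3X; n_R = 2X.
n_T = Σnᵢ = 8.47 − 2X.
Mole fractions y_i = n_i/n_T; Kp = p_R^2 / (p_M p_N^3) with p_i = y_i·P.
Substituting and setting equal to 0.0181 atm^-2 gives a polynomial in X; the root in (0,1) is X = 0.482.
Then n_N = 6.02, n_T = 7.51, so y_N = 0.803.

y_N = 0.803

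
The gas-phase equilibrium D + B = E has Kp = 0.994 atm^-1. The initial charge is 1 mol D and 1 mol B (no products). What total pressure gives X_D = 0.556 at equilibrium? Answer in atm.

Take 1 mol D as basis and let X be its fractional conversion, so ξ = X.
Mole table: n_D = 1 − X; n_B = 1 − X; n_E = X.
Total moles n_T = 2 − X.
Kp = p_E / (p_D p_B) with p_i = (n_i/n_T)·P.
At X = 0.556: the mole-fraction product g(X) = Π y_i^ν_i = 4.073. Since Kp = g(X)·P^{-1}, P = (g/Kp)^(1/1) = (4.073/0.994)^(1/1) = 4.1 atm.

P = 4.1 atm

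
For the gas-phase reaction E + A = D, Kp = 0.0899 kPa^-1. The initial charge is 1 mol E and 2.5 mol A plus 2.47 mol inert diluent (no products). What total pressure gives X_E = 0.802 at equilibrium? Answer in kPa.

Basis: 1 mol E initially; let X = conversion of E. Extent ξ = X.
At extent ξ: n_E = 1 − X; n_A = 2.5 − X; n_D = X; n_I = 2.47 (inert).
Total moles n_T = 5.97 − X.
Kp = p_D / (p_E p_A) with p_i = (n_i/n_T)·P.
At X = 0.802: the mole-fraction product g(X) = Π y_i^ν_i = 12.33. Since Kp = g(X)·P^{-1}, P = (g/Kp)^(1/1) = (12.33/0.0899)^(1/1) = 137 kPa.

P = 137 kPa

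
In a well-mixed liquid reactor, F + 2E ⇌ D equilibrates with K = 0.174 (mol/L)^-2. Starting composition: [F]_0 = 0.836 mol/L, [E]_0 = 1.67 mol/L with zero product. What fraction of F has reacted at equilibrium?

X = 0.225

Let X = conversion of F; extent ξ = 0.836·X mol/L.
Concentrations: [F] = 0.836 − 0.836X; [E] = 1.67 − 1.67X; [D] = 0.836X.
K = [D] / ([F] [E]^2).
Setting equal to 0.174 and solving for X on (0,1) gives X = 0.225.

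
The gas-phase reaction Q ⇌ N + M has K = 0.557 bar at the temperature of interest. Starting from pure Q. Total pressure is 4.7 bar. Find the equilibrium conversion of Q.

Let X = conversion of Q (basis 1 mol Q); extent of reaction ξ = X.
Moles: n_Q = 1 − X; n_N = X; n_M = X.
n_T = Σnᵢ = 1 + X.
With p_i = (n_i/n_T)P, K = p_N p_M / (p_Q).
Setting this equal to 0.557 bar and taking the physical root (0 < X < 1) gives X = 0.326.

X = 0.326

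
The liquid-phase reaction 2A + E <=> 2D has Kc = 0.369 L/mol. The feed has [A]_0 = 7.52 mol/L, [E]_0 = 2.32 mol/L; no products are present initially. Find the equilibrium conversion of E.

X = 0.599

Let X = conversion of E; extent ξ = 2.32·X mol/L.
Concentrations: [A] = 7.52 − 4.64X; [E] = 2.32 − 2.32X; [D] = 4.64X.
Kc = [D]^2 / ([A]^2 [E]).
Solving Kc = 0.369 for X ∈ (0,1): X = 0.599.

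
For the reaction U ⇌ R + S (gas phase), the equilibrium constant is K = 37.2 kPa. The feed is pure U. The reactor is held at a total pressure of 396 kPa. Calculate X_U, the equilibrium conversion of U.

X = 0.293

Take 1 mol U as basis and let X be its fractional conversion, so ξ = X.
Species balance: n_U = 1 − X; n_R = X; n_S = X.
n_T = Σnᵢ = 1 + X.
With p_i = (n_i/n_T)P, K = p_R p_S / (p_U).
Substituting and setting equal to 37.2 kPa gives a polynomial in X; the root in (0,1) is X = 0.293.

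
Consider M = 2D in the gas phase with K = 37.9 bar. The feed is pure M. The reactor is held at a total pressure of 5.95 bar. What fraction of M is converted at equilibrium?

X = 0.784

Take 1 mol M as basis and let X be its fractional conversion, so ξ = X.
Moles: n_M = 1 − X; n_D = 2X.
Total moles n_T = 1 + X.
Mole fractions y_i = n_i/n_T; K = p_D^2 / (p_M) with p_i = y_i·P.
Substituting and setting equal to 37.9 bar gives a polynomial in X; the root in (0,1) is X = 0.784.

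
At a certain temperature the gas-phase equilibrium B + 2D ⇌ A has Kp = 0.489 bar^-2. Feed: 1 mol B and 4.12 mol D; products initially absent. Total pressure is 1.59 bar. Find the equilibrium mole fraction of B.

Take 1 mol B as basis and let X be its fractional conversion, so ξ = X.
Species balance: n_B = 1 − X; n_D = 4.12 − 2X; n_A = X.
Total moles n_T = 5.12 − 2X.
y_i = n_i/n_T, p_i = y_i·P. Kp = p_A / (p_B p_D^2).
This yields a degree-3 equation in X; solving on (0,1), X = 0.421.
Then n_B = 0.579, n_T = 4.28, so y_B = 0.135.

y_B = 0.135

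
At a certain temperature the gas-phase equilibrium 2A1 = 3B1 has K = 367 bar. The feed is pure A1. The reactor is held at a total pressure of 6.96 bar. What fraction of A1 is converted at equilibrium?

Let X = conversion of A1 (basis 1 mol A1); extent of reaction ξ = 0.5X.
Mole table: n_A1 = 1 − X; n_B1 = 1.5X.
Summing: n_T = 1 + 0.5X.
y_i = n_i/n_T, p_i = y_i·P. K = p_B1^3 / (p_A1^2).
This yields a degree-3 equation in X; solving on (0,1), X = 0.837.

X = 0.837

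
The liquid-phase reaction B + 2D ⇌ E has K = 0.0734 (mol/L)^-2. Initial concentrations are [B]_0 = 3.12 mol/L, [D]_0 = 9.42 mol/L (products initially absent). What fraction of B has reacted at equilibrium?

X = 0.669

Let X = conversion of B; extent ξ = 3.12·X mol/L.
Concentrations: [B] = 3.12 − 3.12X; [D] = 9.42 − 6.24X; [E] = 3.12X.
K = [E] / ([B] [D]^2).
Setting equal to 0.0734 and solving for X on (0,1) gives X = 0.669.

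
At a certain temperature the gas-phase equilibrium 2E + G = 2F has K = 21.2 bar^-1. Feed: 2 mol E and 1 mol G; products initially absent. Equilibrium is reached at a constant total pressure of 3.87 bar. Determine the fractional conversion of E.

X = 0.751

Basis: 2 mol E initially; let X = conversion of E. Extent ξ = X.
Species balance: n_E = 2 − 2X; n_G = 1 − X; n_F = 2X.
Summing: n_T = 3 − X.
Mole fractions y_i = n_i/n_T; K = p_F^2 / (p_E^2 p_G) with p_i = y_i·P.
This yields a degree-3 equation in X; solving on (0,1), X = 0.751.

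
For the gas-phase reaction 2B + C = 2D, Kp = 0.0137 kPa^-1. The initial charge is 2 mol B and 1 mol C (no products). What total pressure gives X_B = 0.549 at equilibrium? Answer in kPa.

Basis: 2 mol B initially; let X = conversion of B. Extent ξ = X.
At extent ξ: n_B = 2 − 2X; n_C = 1 − X; n_D = 2X.
Summing: n_T = 3 − X.
Kp = p_D^2 / (p_B^2 p_C) with p_i = (n_i/n_T)·P.
At X = 0.549: the mole-fraction product g(X) = Π y_i^ν_i = 8.053. Since Kp = g(X)·P^{-1}, P = (g/Kp)^(1/1) = (8.053/0.0137)^(1/1) = 588 kPa.

P = 588 kPa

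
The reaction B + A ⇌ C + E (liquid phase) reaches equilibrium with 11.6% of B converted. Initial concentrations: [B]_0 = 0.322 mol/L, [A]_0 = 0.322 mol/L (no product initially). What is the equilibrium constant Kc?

Let X = conversion of B.
Concentrations: [B] = 0.322 − 0.322X; [A] = 0.322 − 0.322X; [C] = 0.322X; [E] = 0.322X.
At X = 0.116: [B] = 0.285, [A] = 0.285, [C] = 0.0374, [E] = 0.0374.
Kc = [C] [E] / ([B] [A]) = 0.0172.

Kc = 0.0172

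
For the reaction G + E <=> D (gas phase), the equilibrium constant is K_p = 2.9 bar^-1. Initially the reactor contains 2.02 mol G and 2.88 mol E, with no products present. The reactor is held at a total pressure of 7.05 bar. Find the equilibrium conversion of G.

X = 0.879

Take 2.02 mol G as basis and let X be its fractional conversion, so ξ = 2.02X.
Mole table: n_G = 2.02 − 2.02X; n_E = 2.88 − 2.02X; n_D = 2.02X.
Summing: n_T = 4.9 − 2.02X.
y_i = n_i/n_T, p_i = y_i·P. K_p = p_D / (p_G p_E).
This yields a degree-2 equation in X; solving on (0,1), X = 0.879.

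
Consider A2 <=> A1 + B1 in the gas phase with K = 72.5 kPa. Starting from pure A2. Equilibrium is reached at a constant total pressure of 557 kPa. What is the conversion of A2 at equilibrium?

X = 0.339

Take 1 mol A2 as basis and let X be its fractional conversion, so ξ = X.
Mole table: n_A2 = 1 − X; n_A1 = X; n_B1 = X.
Total moles n_T = 1 + X.
y_i = n_i/n_T, p_i = y_i·P. K = p_A1 p_B1 / (p_A2).
Setting this equal to 72.5 kPa and taking the physical root (0 < X < 1) gives X = 0.339.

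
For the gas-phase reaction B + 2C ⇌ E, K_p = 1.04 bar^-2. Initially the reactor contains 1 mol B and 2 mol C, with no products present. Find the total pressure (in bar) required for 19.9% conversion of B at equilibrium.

Let X = conversion of B (basis 1 mol B); extent of reaction ξ = X.
Species balance: n_B = 1 − X; n_C = 2 − 2X; n_E = X.
n_T = Σnᵢ = 3 − 2X.
K_p = p_E / (p_B p_C^2) with p_i = (n_i/n_T)·P.
At X = 0.199: the mole-fraction product g(X) = Π y_i^ν_i = 0.6554. Since K_p = g(X)·P^{-2}, P = (g/K_p)^(1/2) = (0.6554/1.04)^(1/2) = 0.794 bar.

P = 0.794 bar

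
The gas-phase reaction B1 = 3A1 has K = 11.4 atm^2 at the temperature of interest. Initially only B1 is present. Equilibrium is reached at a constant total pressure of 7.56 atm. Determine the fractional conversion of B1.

X = 0.230

Let X = conversion of B1 (basis 1 mol B1); extent of reaction ξ = X.
At extent ξ: n_B1 = 1 − X; n_A1 = 3X.
Total moles n_T = 1 + 2X.
Mole fractions y_i = n_i/n_T; K = p_A1^3 / (p_B1) with p_i = y_i·P.
Equating to 11.4 atm^2 and solving on 0 < X < 1: X = 0.230.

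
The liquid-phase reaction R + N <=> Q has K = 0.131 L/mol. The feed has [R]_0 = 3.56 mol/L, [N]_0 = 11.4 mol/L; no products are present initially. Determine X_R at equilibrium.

X = 0.553

Let X = conversion of R; extent ξ = 3.56·X mol/L.
Concentrations: [R] = 3.56 − 3.56X; [N] = 11.4 − 3.56X; [Q] = 3.56X.
K = [Q] / ([R] [N]).
Equating to 0.131 L/mol: the physical root is X = 0.553.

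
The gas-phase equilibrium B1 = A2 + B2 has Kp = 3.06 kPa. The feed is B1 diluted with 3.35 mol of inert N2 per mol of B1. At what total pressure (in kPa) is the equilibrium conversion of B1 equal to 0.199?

P = 282 kPa

Let X = conversion of B1 (basis 1 mol B1); extent of reaction ξ = X.
At extent ξ: n_B1 = 1 − X; n_A2 = X; n_B2 = X; n_I = 3.35 (inert).
n_T = Σnᵢ = 4.35 + X.
Kp = p_A2 p_B2 / (p_B1) with p_i = (n_i/n_T)·P.
At X = 0.199: the mole-fraction product g(X) = Π y_i^ν_i = 0.01087. Since Kp = g(X)·P^{1}, P = (Kp/g)^(1/1) = (3.06/0.01087)^(1/1) = 282 kPa.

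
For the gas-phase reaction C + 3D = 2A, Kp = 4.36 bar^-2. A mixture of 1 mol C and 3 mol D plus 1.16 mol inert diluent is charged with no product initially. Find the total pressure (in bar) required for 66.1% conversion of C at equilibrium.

P = 4.07 bar

Basis: 1 mol C initially; let X = conversion of C. Extent ξ = X.
Species balance: n_C = 1 − X; n_D = 3 − 3X; n_A = 2X; n_I = 1.16 (inert).
Total moles n_T = 5.16 − 2X.
Kp = p_A^2 / (p_C p_D^3) with p_i = (n_i/n_T)·P.
At X = 0.661: the mole-fraction product g(X) = Π y_i^ν_i = 72.2. Since Kp = g(X)·P^{-2}, P = (g/Kp)^(1/2) = (72.2/4.36)^(1/2) = 4.07 bar.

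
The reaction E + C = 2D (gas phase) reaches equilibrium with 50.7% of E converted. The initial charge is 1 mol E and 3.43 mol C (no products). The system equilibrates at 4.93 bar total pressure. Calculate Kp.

Let X = conversion of E (basis 1 mol E); extent of reaction ξ = X.
Mole table: n_E = 1 − X; n_C = 3.43 − X; n_D = 2X.
n_T stays at 4.43 (no change in mole number).
At X = 0.507: n_E = 0.493, n_C = 2.92, n_D = 1.01, n_T = 4.43.
p_i = (n_i/n_T)·P. Kp = p_D^2 / (p_E p_C) = 0.714.

Kp = 0.714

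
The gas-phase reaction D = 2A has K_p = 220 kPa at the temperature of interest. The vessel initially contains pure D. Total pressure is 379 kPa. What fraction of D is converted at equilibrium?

X = 0.356

Take 1 mol D as basis and let X be its fractional conversion, so ξ = X.
Species balance: n_D = 1 − X; n_A = 2X.
Summing: n_T = 1 + X.
y_i = n_i/n_T, p_i = y_i·P. K_p = p_A^2 / (p_D).
Substituting and setting equal to 220 kPa gives a polynomial in X; the root in (0,1) is X = 0.356.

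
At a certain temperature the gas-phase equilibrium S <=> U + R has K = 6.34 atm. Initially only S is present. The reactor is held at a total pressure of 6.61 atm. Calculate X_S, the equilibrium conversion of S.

X = 0.700

Let X = conversion of S (basis 1 mol S); extent of reaction ξ = X.
Mole table: n_S = 1 − X; n_U = X; n_R = X.
n_T = Σnᵢ = 1 + X.
With p_i = (n_i/n_T)P, K = p_U p_R / (p_S).
Substituting and setting equal to 6.34 atm gives a polynomial in X; the root in (0,1) is X = 0.700.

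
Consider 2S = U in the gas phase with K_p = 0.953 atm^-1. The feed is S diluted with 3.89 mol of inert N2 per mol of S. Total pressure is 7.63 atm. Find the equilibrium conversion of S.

Let X = conversion of S (basis 1 mol S); extent of reaction ξ = 0.5X.
Species balance: n_S = 1 − X; n_U = 0.5X; n_I = 3.89 (inert).
Total moles n_T = 4.89 − 0.5X.
Mole fractions y_i = n_i/n_T; K_p = p_U / (p_S^2) with p_i = y_i·P.
Equating to 0.953 atm^-1 and solving on 0 < X < 1: X = 0.574.

X = 0.574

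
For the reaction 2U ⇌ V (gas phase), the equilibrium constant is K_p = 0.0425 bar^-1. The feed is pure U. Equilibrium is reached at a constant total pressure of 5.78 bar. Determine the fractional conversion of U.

Basis: 1 mol U initially; let X = conversion of U. Extent ξ = 0.5X.
Moles: n_U = 1 − X; n_V = 0.5X.
Total moles n_T = 1 − 0.5X.
With p_i = (n_i/n_T)P, K_p = p_V / (p_U^2).
This yields a degree-2 equation in X; solving on (0,1), X = 0.290.

X = 0.290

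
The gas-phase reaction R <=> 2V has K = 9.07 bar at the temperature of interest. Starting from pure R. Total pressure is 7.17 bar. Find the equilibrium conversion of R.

X = 0.490

Basis: 1 mol R initially; let X = conversion of R. Extent ξ = X.
Mole table: n_R = 1 − X; n_V = 2X.
n_T = Σnᵢ = 1 + X.
y_i = n_i/n_T, p_i = y_i·P. K = p_V^2 / (p_R).
Equating to 9.07 bar and solving on 0 < X < 1: X = 0.490.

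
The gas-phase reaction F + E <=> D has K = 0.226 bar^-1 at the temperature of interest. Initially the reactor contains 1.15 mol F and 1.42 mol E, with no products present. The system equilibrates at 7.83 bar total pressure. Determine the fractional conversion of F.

X = 0.439

Let X = conversion of F (basis 1.15 mol F); extent of reaction ξ = 1.15X.
Species balance: n_F = 1.15 − 1.15X; n_E = 1.42 − 1.15X; n_D = 1.15X.
Summing: n_T = 2.57 − 1.15X.
With p_i = (n_i/n_T)P, K = p_D / (p_F p_E).
Equating to 0.226 bar^-1 and solving on 0 < X < 1: X = 0.439.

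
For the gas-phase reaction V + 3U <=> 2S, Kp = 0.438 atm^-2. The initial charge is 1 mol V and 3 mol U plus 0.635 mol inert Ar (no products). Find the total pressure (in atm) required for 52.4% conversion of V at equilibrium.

Basis: 1 mol V initially; let X = conversion of V. Extent ξ = X.
Moles: n_V = 1 − X; n_U = 3 − 3X; n_S = 2X; n_I = 0.635 (inert).
Summing: n_T = 4.63 − 2X.
Kp = p_S^2 / (p_V p_U^3) with p_i = (n_i/n_T)·P.
At X = 0.524: the mole-fraction product g(X) = Π y_i^ν_i = 10.2. Since Kp = g(X)·P^{-2}, P = (g/Kp)^(1/2) = (10.2/0.438)^(1/2) = 4.82 atm.

P = 4.82 atm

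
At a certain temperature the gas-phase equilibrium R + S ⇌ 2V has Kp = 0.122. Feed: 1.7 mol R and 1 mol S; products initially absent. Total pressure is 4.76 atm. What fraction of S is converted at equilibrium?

Take 1 mol S as basis and let X be its fractional conversion, so ξ = X.
At extent ξ: n_R = 1.7 − X; n_S = 1 − X; n_V = 2X.
Since Δν = 0, n_T = 2.7 throughout.
Mole fractions y_i = n_i/n_T; Kp = p_V^2 / (p_R p_S) with p_i = y_i·P.
Setting this equal to 0.122 and taking the physical root (0 < X < 1) gives X = 0.193.

X = 0.193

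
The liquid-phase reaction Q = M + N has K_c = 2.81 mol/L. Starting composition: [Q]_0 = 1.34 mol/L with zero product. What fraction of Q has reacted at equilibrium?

Let X = conversion of Q; extent ξ = 1.34·X mol/L.
Concentrations: [Q] = 1.34 − 1.34X; [M] = 1.34X; [N] = 1.34X.
K_c = [M] [N] / ([Q]).
This equals 2.81 at X = 0.739 (the root in 0 < X < 1).

X = 0.739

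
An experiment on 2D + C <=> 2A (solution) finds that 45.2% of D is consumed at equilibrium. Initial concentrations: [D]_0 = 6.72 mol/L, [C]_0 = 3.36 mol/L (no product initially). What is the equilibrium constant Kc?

Kc = 0.369 L/mol

Let X = conversion of D.
Concentrations: [D] = 6.72 − 6.72X; [C] = 3.36 − 3.36X; [A] = 6.72X.
At X = 0.452: [D] = 3.68, [C] = 1.84, [A] = 3.04.
Kc = [A]^2 / ([D]^2 [C]) = 0.369 L/mol.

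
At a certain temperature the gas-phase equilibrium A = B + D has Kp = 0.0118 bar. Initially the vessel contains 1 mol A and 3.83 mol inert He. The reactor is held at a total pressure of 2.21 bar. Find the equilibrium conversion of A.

Let X = conversion of A (basis 1 mol A); extent of reaction ξ = X.
Moles: n_A = 1 − X; n_B = X; n_D = X; n_I = 3.83 (inert).
n_T = Σnᵢ = 4.83 + X.
With p_i = (n_i/n_T)P, Kp = p_B p_D / (p_A).
This yields a degree-2 equation in X; solving on (0,1), X = 0.150.

X = 0.150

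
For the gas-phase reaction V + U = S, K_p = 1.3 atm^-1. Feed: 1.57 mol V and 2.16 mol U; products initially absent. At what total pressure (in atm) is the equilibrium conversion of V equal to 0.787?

P = 7.67 atm

Take 1.57 mol V as basis and let X be its fractional conversion, so ξ = 1.57X.
Moles: n_V = 1.57 − 1.57X; n_U = 2.16 − 1.57X; n_S = 1.57X.
Total moles n_T = 3.73 − 1.57X.
K_p = p_S / (p_V p_U) with p_i = (n_i/n_T)·P.
At X = 0.787: the mole-fraction product g(X) = Π y_i^ν_i = 9.97. Since K_p = g(X)·P^{-1}, P = (g/K_p)^(1/1) = (9.97/1.3)^(1/1) = 7.67 atm.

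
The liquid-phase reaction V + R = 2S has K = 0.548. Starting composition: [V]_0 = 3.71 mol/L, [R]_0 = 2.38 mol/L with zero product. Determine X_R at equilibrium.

Let X = conversion of R; extent ξ = 2.38·X mol/L.
Concentrations: [V] = 3.71 − 2.38X; [R] = 2.38 − 2.38X; [S] = 4.76X.
K = [S]^2 / ([V] [R]).
This equals 0.548 at X = 0.334 (the root in 0 < X < 1).

X = 0.334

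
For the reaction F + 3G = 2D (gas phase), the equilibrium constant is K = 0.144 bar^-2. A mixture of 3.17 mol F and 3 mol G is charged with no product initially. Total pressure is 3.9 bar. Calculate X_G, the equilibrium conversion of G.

X = 0.468

Take 3 mol G as basis and let X be its fractional conversion, so ξ = X.
Species balance: n_F = 3.17 − X; n_G = 3 − 3X; n_D = 2X.
Summing: n_T = 6.17 − 2X.
Mole fractions y_i = n_i/n_T; K = p_D^2 / (p_F p_G^3) with p_i = y_i·P.
Setting this equal to 0.144 bar^-2 and taking the physical root (0 < X < 1) gives X = 0.468.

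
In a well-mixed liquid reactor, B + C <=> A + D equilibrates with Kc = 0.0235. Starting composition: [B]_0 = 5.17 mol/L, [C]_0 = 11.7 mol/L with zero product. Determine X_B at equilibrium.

X = 0.197

Let X = conversion of B; extent ξ = 5.17·X mol/L.
Concentrations: [B] = 5.17 − 5.17X; [C] = 11.7 − 5.17X; [A] = 5.17X; [D] = 5.17X.
Kc = [A] [D] / ([B] [C]).
Equating to 0.0235: the physical root is X = 0.197.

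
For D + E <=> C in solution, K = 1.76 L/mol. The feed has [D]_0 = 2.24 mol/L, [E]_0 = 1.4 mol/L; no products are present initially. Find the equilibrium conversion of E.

Let X = conversion of E; extent ξ = 1.4·X mol/L.
Concentrations: [D] = 2.24 − 1.4X; [E] = 1.4 − 1.4X; [C] = 1.4X.
K = [C] / ([D] [E]).
Equating to 1.76 L/mol: the physical root is X = 0.691.

X = 0.691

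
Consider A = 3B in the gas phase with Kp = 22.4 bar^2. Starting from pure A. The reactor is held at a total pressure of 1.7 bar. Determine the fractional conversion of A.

X = 0.759

Basis: 1 mol A initially; let X = conversion of A. Extent ξ = X.
Mole table: n_A = 1 − X; n_B = 3X.
Total moles n_T = 1 + 2X.
Mole fractions y_i = n_i/n_T; Kp = p_B^3 / (p_A) with p_i = y_i·P.
This yields a degree-3 equation in X; solving on (0,1), X = 0.759.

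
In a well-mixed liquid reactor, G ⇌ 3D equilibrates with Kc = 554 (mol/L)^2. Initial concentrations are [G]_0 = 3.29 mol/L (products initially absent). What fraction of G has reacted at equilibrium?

Let X = conversion of G; extent ξ = 3.29·X mol/L.
Concentrations: [G] = 3.29 − 3.29X; [D] = 9.87X.
Kc = [D]^3 / ([G]).
Solving Kc = 554 for X ∈ (0,1): X = 0.764.

X = 0.764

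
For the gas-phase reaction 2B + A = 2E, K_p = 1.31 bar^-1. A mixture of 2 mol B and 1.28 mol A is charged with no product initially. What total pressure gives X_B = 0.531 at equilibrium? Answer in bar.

P = 3.59 bar

Let X = conversion of B (basis 2 mol B); extent of reaction ξ = X.
Moles: n_B = 2 − 2X; n_A = 1.28 − X; n_E = 2X.
n_T = Σnᵢ = 3.28 − X.
K_p = p_E^2 / (p_B^2 p_A) with p_i = (n_i/n_T)·P.
At X = 0.531: the mole-fraction product g(X) = Π y_i^ν_i = 4.705. Since K_p = g(X)·P^{-1}, P = (g/K_p)^(1/1) = (4.705/1.31)^(1/1) = 3.59 bar.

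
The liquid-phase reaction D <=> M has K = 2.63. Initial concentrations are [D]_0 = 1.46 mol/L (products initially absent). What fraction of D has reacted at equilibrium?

X = 0.725

Let X = conversion of D; extent ξ = 1.46·X mol/L.
Concentrations: [D] = 1.46 − 1.46X; [M] = 1.46X.
K = [M] / ([D]).
This equals 2.63 at X = 0.725 (the root in 0 < X < 1).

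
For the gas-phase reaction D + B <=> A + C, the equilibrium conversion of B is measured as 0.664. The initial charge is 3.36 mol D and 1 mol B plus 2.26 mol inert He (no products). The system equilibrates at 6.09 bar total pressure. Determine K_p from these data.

Basis: 1 mol B initially; let X = conversion of B. Extent ξ = X.
Species balance: n_D = 3.36 − X; n_B = 1 − X; n_A = X; n_C = X; n_I = 2.26 (inert).
Since Δν = 0, n_T = 6.62 throughout.
At X = 0.664: n_D = 2.7, n_B = 0.336, n_A = 0.664, n_C = 0.664, n_T = 6.62.
p_i = (n_i/n_T)·P. K_p = p_A p_C / (p_D p_B) = 0.487.

K_p = 0.487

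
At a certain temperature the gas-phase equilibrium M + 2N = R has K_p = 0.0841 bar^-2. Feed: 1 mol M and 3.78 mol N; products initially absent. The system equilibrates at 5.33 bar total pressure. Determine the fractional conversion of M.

Let X = conversion of M (basis 1 mol M); extent of reaction ξ = X.
Species balance: n_M = 1 − X; n_N = 3.78 − 2X; n_R = X.
Summing: n_T = 4.78 − 2X.
y_i = n_i/n_T, p_i = y_i·P. K_p = p_R / (p_M p_N^2).
Substituting and setting equal to 0.0841 bar^-2 gives a polynomial in X; the root in (0,1) is X = 0.558.

X = 0.558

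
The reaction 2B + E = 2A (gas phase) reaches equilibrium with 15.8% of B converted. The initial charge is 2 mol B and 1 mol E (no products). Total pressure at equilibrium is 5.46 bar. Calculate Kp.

Kp = 0.0218 bar^-1

Take 2 mol B as basis and let X be its fractional conversion, so ξ = X.
Species balance: n_B = 2 − 2X; n_E = 1 − X; n_A = 2X.
Summing: n_T = 3 − X.
At X = 0.158: n_B = 1.68, n_E = 0.842, n_A = 0.316, n_T = 2.84.
p_i = (n_i/n_T)·P. Kp = p_A^2 / (p_B^2 p_E) = 0.0218 bar^-1.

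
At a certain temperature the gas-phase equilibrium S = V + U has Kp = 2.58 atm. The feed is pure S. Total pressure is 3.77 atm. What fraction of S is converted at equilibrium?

Take 1 mol S as basis and let X be its fractional conversion, so ξ = X.
Moles: n_S = 1 − X; n_V = X; n_U = X.
n_T = Σnᵢ = 1 + X.
With p_i = (n_i/n_T)P, Kp = p_V p_U / (p_S).
This yields a degree-2 equation in X; solving on (0,1), X = 0.637.

X = 0.637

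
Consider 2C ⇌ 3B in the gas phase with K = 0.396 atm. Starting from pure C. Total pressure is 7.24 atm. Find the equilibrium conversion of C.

X = 0.222

Let X = conversion of C (basis 1 mol C); extent of reaction ξ = 0.5X.
At extent ξ: n_C = 1 − X; n_B = 1.5X.
n_T = Σnᵢ = 1 + 0.5X.
Mole fractions y_i = n_i/n_T; K = p_B^3 / (p_C^2) with p_i = y_i·P.
Equating to 0.396 atm and solving on 0 < X < 1: X = 0.222.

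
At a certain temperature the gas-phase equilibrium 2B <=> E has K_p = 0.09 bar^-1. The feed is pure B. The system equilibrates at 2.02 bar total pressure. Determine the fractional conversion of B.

Basis: 1 mol B initially; let X = conversion of B. Extent ξ = 0.5X.
Species balance: n_B = 1 − X; n_E = 0.5X.
Total moles n_T = 1 − 0.5X.
With p_i = (n_i/n_T)P, K_p = p_E / (p_B^2).
Equating to 0.09 bar^-1 and solving on 0 < X < 1: X = 0.239.

X = 0.239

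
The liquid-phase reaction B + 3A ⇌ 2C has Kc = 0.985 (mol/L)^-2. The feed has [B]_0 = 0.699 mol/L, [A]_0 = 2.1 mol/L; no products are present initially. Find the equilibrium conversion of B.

Let X = conversion of B; extent ξ = 0.699·X mol/L.
Concentrations: [B] = 0.699 − 0.699X; [A] = 2.1 − 2.1X; [C] = 1.4X.
Kc = [C]^2 / ([B] [A]^3).
Solving Kc = 0.985 for X ∈ (0,1): X = 0.483.

X = 0.483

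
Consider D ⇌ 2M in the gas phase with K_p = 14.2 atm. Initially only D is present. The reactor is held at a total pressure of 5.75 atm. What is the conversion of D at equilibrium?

Basis: 1 mol D initially; let X = conversion of D. Extent ξ = X.
Species balance: n_D = 1 − X; n_M = 2X.
Summing: n_T = 1 + X.
With p_i = (n_i/n_T)P, K_p = p_M^2 / (p_D).
Equating to 14.2 atm and solving on 0 < X < 1: X = 0.618.

X = 0.618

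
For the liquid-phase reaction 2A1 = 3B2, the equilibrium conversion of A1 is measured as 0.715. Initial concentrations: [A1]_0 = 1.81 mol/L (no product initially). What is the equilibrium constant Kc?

Let X = conversion of A1.
Concentrations: [A1] = 1.81 − 1.81X; [B2] = 2.71X.
At X = 0.715: [A1] = 0.516, [B2] = 1.94.
Kc = [B2]^3 / ([A1]^2) = 27.5 mol/L.

Kc = 27.5 mol/L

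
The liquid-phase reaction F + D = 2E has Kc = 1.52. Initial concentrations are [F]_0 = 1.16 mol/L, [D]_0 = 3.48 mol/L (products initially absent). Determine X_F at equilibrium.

Let X = conversion of F; extent ξ = 1.16·X mol/L.
Concentrations: [F] = 1.16 − 1.16X; [D] = 3.48 − 1.16X; [E] = 2.32X.
Kc = [E]^2 / ([F] [D]).
Solving Kc = 1.52 for X ∈ (0,1): X = 0.602.

X = 0.602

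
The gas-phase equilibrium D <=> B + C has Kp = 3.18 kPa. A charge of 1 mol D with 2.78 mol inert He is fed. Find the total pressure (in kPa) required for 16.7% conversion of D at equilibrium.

P = 375 kPa

Let X = conversion of D (basis 1 mol D); extent of reaction ξ = X.
At extent ξ: n_D = 1 − X; n_B = X; n_C = X; n_I = 2.78 (inert).
n_T = Σnᵢ = 3.78 + X.
Kp = p_B p_C / (p_D) with p_i = (n_i/n_T)·P.
At X = 0.167: the mole-fraction product g(X) = Π y_i^ν_i = 0.008482. Since Kp = g(X)·P^{1}, P = (Kp/g)^(1/1) = (3.18/0.008482)^(1/1) = 375 kPa.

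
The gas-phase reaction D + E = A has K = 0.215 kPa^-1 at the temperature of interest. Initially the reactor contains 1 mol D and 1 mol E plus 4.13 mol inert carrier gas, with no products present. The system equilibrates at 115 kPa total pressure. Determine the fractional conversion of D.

Take 1 mol D as basis and let X be its fractional conversion, so ξ = X.
Species balance: n_D = 1 − X; n_E = 1 − X; n_A = X; n_I = 4.13 (inert).
n_T = Σnᵢ = 6.13 − X.
y_i = n_i/n_T, p_i = y_i·P. K = p_A / (p_D p_E).
Setting this equal to 0.215 kPa^-1 and taking the physical root (0 < X < 1) gives X = 0.627.

X = 0.627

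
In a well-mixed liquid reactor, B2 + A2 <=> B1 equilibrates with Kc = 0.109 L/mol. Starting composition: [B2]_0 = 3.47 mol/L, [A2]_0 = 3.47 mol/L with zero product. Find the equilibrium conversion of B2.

Let X = conversion of B2; extent ξ = 3.47·X mol/L.
Concentrations: [B2] = 3.47 − 3.47X; [A2] = 3.47 − 3.47X; [B1] = 3.47X.
Kc = [B1] / ([B2] [A2]).
Setting equal to 0.109 and solving for X on (0,1) gives X = 0.226.

X = 0.226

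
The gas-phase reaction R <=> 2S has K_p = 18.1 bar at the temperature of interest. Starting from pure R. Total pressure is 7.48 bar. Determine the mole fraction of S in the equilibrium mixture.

y_S = 0.761

Let X = conversion of R (basis 1 mol R); extent of reaction ξ = X.
Species balance: n_R = 1 − X; n_S = 2X.
Summing: n_T = 1 + X.
With p_i = (n_i/n_T)P, K_p = p_S^2 / (p_R).
Setting this equal to 18.1 bar and taking the physical root (0 < X < 1) gives X = 0.614.
Then n_S = 1.23, n_T = 1.61, so y_S = 0.761.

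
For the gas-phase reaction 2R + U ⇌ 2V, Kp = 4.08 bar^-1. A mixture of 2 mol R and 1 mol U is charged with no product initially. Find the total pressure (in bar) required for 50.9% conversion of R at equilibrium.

P = 1.34 bar

Let X = conversion of R (basis 2 mol R); extent of reaction ξ = X.
Mole table: n_R = 2 − 2X; n_U = 1 − X; n_V = 2X.
n_T = Σnᵢ = 3 − X.
Kp = p_V^2 / (p_R^2 p_U) with p_i = (n_i/n_T)·P.
At X = 0.509: the mole-fraction product g(X) = Π y_i^ν_i = 5.452. Since Kp = g(X)·P^{-1}, P = (g/Kp)^(1/1) = (5.452/4.08)^(1/1) = 1.34 bar.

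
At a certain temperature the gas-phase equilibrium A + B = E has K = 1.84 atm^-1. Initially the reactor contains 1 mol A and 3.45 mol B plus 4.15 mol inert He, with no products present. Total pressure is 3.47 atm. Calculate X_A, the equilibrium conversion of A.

X = 0.690

Take 1 mol A as basis and let X be its fractional conversion, so ξ = X.
At extent ξ: n_A = 1 − X; n_B = 3.45 − X; n_E = X; n_I = 4.15 (inert).
Summing: n_T = 8.6 − X.
y_i = n_i/n_T, p_i = y_i·P. K = p_E / (p_A p_B).
Equating to 1.84 atm^-1 and solving on 0 < X < 1: X = 0.690.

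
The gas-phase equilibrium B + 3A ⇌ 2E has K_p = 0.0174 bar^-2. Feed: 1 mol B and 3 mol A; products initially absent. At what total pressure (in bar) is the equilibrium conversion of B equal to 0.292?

P = 5.81 bar

Basis: 1 mol B initially; let X = conversion of B. Extent ξ = X.
Moles: n_B = 1 − X; n_A = 3 − 3X; n_E = 2X.
n_T = Σnᵢ = 4 − 2X.
K_p = p_E^2 / (p_B p_A^3) with p_i = (n_i/n_T)·P.
At X = 0.292: the mole-fraction product g(X) = Π y_i^ν_i = 0.5866. Since K_p = g(X)·P^{-2}, P = (g/K_p)^(1/2) = (0.5866/0.0174)^(1/2) = 5.81 bar.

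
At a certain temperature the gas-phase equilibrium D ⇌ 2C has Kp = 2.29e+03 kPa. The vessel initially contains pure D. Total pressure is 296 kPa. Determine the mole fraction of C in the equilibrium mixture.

Let X = conversion of D (basis 1 mol D); extent of reaction ξ = X.
At extent ξ: n_D = 1 − X; n_C = 2X.
Summing: n_T = 1 + X.
y_i = n_i/n_T, p_i = y_i·P. Kp = p_C^2 / (p_D).
This yields a degree-2 equation in X; solving on (0,1), X = 0.812.
Then n_C = 1.62, n_T = 1.81, so y_C = 0.896.

y_C = 0.896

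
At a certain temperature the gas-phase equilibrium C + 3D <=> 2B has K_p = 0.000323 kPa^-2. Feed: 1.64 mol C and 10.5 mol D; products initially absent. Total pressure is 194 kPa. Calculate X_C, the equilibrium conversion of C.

X = 0.860

Basis: 1.64 mol C initially; let X = conversion of C. Extent ξ = 1.64X.
Species balance: n_C = 1.64 − 1.64X; n_D = 10.5 − 4.92X; n_B = 3.28X.
Total moles n_T = 12.1 − 3.28X.
With p_i = (n_i/n_T)P, K_p = p_B^2 / (p_C p_D^3).
This yields a degree-4 equation in X; solving on (0,1), X = 0.860.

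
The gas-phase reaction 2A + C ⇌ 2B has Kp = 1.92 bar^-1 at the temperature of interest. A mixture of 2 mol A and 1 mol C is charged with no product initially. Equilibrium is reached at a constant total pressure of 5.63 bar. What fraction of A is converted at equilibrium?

X = 0.578

Basis: 2 mol A initially; let X = conversion of A. Extent ξ = X.
At extent ξ: n_A = 2 − 2X; n_C = 1 − X; n_B = 2X.
Total moles n_T = 3 − X.
Mole fractions y_i = n_i/n_T; Kp = p_B^2 / (p_A^2 p_C) with p_i = y_i·P.
Setting this equal to 1.92 bar^-1 and taking the physical root (0 < X < 1) gives X = 0.578.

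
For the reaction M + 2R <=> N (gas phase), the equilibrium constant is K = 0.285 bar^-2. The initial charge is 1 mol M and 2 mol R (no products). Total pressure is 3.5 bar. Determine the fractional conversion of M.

Let X = conversion of M (basis 1 mol M); extent of reaction ξ = X.
Species balance: n_M = 1 − X; n_R = 2 − 2X; n_N = X.
Summing: n_T = 3 − 2X.
With p_i = (n_i/n_T)P, K = p_N / (p_M p_R^2).
This yields a degree-3 equation in X; solving on (0,1), X = 0.477.

X = 0.477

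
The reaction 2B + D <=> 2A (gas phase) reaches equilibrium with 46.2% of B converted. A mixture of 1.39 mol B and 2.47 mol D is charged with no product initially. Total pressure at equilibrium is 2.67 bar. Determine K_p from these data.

K_p = 0.455 bar^-1

Take 1.39 mol B as basis and let X be its fractional conversion, so ξ = 0.695X.
Species balance: n_B = 1.39 − 1.39X; n_D = 2.47 − 0.695X; n_A = 1.39X.
Summing: n_T = 3.86 − 0.695X.
At X = 0.462: n_B = 0.748, n_D = 2.15, n_A = 0.642, n_T = 3.54.
p_i = (n_i/n_T)·P. K_p = p_A^2 / (p_B^2 p_D) = 0.455 bar^-1.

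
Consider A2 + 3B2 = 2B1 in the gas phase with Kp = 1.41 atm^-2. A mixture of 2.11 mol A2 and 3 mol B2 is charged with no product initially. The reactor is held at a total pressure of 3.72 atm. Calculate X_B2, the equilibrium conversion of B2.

X = 0.676

Basis: 3 mol B2 initially; let X = conversion of B2. Extent ξ = X.
Species balance: n_A2 = 2.11 − X; n_B2 = 3 − 3X; n_B1 = 2X.
n_T = Σnᵢ = 5.11 − 2X.
Mole fractions y_i = n_i/n_T; Kp = p_B1^2 / (p_A2 p_B2^3) with p_i = y_i·P.
Setting this equal to 1.41 atm^-2 and taking the physical root (0 < X < 1) gives X = 0.676.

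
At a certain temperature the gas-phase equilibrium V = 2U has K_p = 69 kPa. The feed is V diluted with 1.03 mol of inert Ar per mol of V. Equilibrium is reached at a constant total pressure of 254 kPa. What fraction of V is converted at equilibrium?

X = 0.328

Let X = conversion of V (basis 1 mol V); extent of reaction ξ = X.
Moles: n_V = 1 − X; n_U = 2X; n_I = 1.03 (inert).
Summing: n_T = 2.03 + X.
With p_i = (n_i/n_T)P, K_p = p_U^2 / (p_V).
This yields a degree-2 equation in X; solving on (0,1), X = 0.328.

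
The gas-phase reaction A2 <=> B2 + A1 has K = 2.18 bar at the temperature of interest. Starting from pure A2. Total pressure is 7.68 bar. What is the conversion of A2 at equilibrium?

X = 0.470

Basis: 1 mol A2 initially; let X = conversion of A2. Extent ξ = X.
Species balance: n_A2 = 1 − X; n_B2 = X; n_A1 = X.
Summing: n_T = 1 + X.
With p_i = (n_i/n_T)P, K = p_B2 p_A1 / (p_A2).
This yields a degree-2 equation in X; solving on (0,1), X = 0.470.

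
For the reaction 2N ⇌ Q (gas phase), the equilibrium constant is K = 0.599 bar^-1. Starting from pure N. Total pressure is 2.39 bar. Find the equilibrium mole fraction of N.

Basis: 1 mol N initially; let X = conversion of N. Extent ξ = 0.5X.
At extent ξ: n_N = 1 − X; n_Q = 0.5X.
Summing: n_T = 1 − 0.5X.
With p_i = (n_i/n_T)P, K = p_Q / (p_N^2).
Equating to 0.599 bar^-1 and solving on 0 < X < 1: X = 0.614.
Then n_N = 0.386, n_T = 0.693, so y_N = 0.557.

y_N = 0.557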